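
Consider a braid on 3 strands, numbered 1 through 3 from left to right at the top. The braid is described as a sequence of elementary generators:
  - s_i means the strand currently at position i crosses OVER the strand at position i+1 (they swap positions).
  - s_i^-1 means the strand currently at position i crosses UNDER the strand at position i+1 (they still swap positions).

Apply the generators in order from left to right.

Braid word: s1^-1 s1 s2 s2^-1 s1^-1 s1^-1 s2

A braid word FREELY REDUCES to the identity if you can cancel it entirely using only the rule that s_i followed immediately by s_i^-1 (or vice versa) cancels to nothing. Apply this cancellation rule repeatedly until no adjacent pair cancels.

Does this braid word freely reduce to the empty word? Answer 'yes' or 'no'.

Answer: no

Derivation:
Gen 1 (s1^-1): push. Stack: [s1^-1]
Gen 2 (s1): cancels prior s1^-1. Stack: []
Gen 3 (s2): push. Stack: [s2]
Gen 4 (s2^-1): cancels prior s2. Stack: []
Gen 5 (s1^-1): push. Stack: [s1^-1]
Gen 6 (s1^-1): push. Stack: [s1^-1 s1^-1]
Gen 7 (s2): push. Stack: [s1^-1 s1^-1 s2]
Reduced word: s1^-1 s1^-1 s2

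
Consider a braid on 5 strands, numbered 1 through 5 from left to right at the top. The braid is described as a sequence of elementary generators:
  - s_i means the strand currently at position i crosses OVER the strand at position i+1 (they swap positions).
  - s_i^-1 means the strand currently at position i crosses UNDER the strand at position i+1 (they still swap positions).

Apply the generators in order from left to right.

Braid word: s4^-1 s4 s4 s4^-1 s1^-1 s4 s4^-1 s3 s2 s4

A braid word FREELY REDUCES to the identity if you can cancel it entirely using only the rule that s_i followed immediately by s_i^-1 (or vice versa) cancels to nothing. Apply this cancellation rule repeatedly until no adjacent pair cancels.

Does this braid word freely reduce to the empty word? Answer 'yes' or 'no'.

Gen 1 (s4^-1): push. Stack: [s4^-1]
Gen 2 (s4): cancels prior s4^-1. Stack: []
Gen 3 (s4): push. Stack: [s4]
Gen 4 (s4^-1): cancels prior s4. Stack: []
Gen 5 (s1^-1): push. Stack: [s1^-1]
Gen 6 (s4): push. Stack: [s1^-1 s4]
Gen 7 (s4^-1): cancels prior s4. Stack: [s1^-1]
Gen 8 (s3): push. Stack: [s1^-1 s3]
Gen 9 (s2): push. Stack: [s1^-1 s3 s2]
Gen 10 (s4): push. Stack: [s1^-1 s3 s2 s4]
Reduced word: s1^-1 s3 s2 s4

Answer: no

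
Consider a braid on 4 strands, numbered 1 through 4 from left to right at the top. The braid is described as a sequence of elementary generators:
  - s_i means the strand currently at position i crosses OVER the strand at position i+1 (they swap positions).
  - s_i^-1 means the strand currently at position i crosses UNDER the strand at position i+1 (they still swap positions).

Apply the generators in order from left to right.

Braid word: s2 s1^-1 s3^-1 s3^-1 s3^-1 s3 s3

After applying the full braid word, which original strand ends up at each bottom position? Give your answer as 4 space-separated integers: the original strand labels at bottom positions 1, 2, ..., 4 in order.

Gen 1 (s2): strand 2 crosses over strand 3. Perm now: [1 3 2 4]
Gen 2 (s1^-1): strand 1 crosses under strand 3. Perm now: [3 1 2 4]
Gen 3 (s3^-1): strand 2 crosses under strand 4. Perm now: [3 1 4 2]
Gen 4 (s3^-1): strand 4 crosses under strand 2. Perm now: [3 1 2 4]
Gen 5 (s3^-1): strand 2 crosses under strand 4. Perm now: [3 1 4 2]
Gen 6 (s3): strand 4 crosses over strand 2. Perm now: [3 1 2 4]
Gen 7 (s3): strand 2 crosses over strand 4. Perm now: [3 1 4 2]

Answer: 3 1 4 2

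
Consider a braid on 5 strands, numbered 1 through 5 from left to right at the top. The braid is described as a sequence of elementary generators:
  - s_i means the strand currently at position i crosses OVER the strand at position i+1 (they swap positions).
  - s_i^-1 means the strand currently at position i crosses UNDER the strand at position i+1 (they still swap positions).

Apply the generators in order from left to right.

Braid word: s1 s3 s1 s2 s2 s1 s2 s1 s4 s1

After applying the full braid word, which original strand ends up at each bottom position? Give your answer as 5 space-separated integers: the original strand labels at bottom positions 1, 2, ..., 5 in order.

Answer: 2 4 1 5 3

Derivation:
Gen 1 (s1): strand 1 crosses over strand 2. Perm now: [2 1 3 4 5]
Gen 2 (s3): strand 3 crosses over strand 4. Perm now: [2 1 4 3 5]
Gen 3 (s1): strand 2 crosses over strand 1. Perm now: [1 2 4 3 5]
Gen 4 (s2): strand 2 crosses over strand 4. Perm now: [1 4 2 3 5]
Gen 5 (s2): strand 4 crosses over strand 2. Perm now: [1 2 4 3 5]
Gen 6 (s1): strand 1 crosses over strand 2. Perm now: [2 1 4 3 5]
Gen 7 (s2): strand 1 crosses over strand 4. Perm now: [2 4 1 3 5]
Gen 8 (s1): strand 2 crosses over strand 4. Perm now: [4 2 1 3 5]
Gen 9 (s4): strand 3 crosses over strand 5. Perm now: [4 2 1 5 3]
Gen 10 (s1): strand 4 crosses over strand 2. Perm now: [2 4 1 5 3]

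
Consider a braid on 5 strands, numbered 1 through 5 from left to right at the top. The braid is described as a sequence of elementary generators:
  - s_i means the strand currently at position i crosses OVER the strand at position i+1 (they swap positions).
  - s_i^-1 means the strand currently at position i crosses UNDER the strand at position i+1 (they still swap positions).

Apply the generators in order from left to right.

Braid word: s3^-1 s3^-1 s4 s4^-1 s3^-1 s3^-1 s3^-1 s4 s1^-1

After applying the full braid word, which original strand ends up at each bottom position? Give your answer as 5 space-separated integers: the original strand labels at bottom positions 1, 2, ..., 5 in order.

Answer: 2 1 4 5 3

Derivation:
Gen 1 (s3^-1): strand 3 crosses under strand 4. Perm now: [1 2 4 3 5]
Gen 2 (s3^-1): strand 4 crosses under strand 3. Perm now: [1 2 3 4 5]
Gen 3 (s4): strand 4 crosses over strand 5. Perm now: [1 2 3 5 4]
Gen 4 (s4^-1): strand 5 crosses under strand 4. Perm now: [1 2 3 4 5]
Gen 5 (s3^-1): strand 3 crosses under strand 4. Perm now: [1 2 4 3 5]
Gen 6 (s3^-1): strand 4 crosses under strand 3. Perm now: [1 2 3 4 5]
Gen 7 (s3^-1): strand 3 crosses under strand 4. Perm now: [1 2 4 3 5]
Gen 8 (s4): strand 3 crosses over strand 5. Perm now: [1 2 4 5 3]
Gen 9 (s1^-1): strand 1 crosses under strand 2. Perm now: [2 1 4 5 3]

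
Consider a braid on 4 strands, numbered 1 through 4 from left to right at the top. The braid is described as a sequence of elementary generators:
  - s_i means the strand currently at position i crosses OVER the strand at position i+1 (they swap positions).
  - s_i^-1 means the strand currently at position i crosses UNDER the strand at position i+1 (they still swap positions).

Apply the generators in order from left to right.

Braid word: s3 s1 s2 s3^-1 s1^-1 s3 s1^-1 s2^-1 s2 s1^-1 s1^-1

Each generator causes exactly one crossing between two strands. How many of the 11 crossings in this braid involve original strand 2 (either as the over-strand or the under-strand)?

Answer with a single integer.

Gen 1: crossing 3x4. Involves strand 2? no. Count so far: 0
Gen 2: crossing 1x2. Involves strand 2? yes. Count so far: 1
Gen 3: crossing 1x4. Involves strand 2? no. Count so far: 1
Gen 4: crossing 1x3. Involves strand 2? no. Count so far: 1
Gen 5: crossing 2x4. Involves strand 2? yes. Count so far: 2
Gen 6: crossing 3x1. Involves strand 2? no. Count so far: 2
Gen 7: crossing 4x2. Involves strand 2? yes. Count so far: 3
Gen 8: crossing 4x1. Involves strand 2? no. Count so far: 3
Gen 9: crossing 1x4. Involves strand 2? no. Count so far: 3
Gen 10: crossing 2x4. Involves strand 2? yes. Count so far: 4
Gen 11: crossing 4x2. Involves strand 2? yes. Count so far: 5

Answer: 5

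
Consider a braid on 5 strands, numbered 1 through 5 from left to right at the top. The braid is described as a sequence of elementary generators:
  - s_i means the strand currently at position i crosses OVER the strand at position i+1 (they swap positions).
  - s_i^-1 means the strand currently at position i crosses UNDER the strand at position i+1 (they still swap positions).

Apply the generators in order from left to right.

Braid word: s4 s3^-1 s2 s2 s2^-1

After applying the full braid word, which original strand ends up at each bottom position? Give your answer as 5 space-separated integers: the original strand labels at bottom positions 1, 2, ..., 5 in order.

Answer: 1 5 2 3 4

Derivation:
Gen 1 (s4): strand 4 crosses over strand 5. Perm now: [1 2 3 5 4]
Gen 2 (s3^-1): strand 3 crosses under strand 5. Perm now: [1 2 5 3 4]
Gen 3 (s2): strand 2 crosses over strand 5. Perm now: [1 5 2 3 4]
Gen 4 (s2): strand 5 crosses over strand 2. Perm now: [1 2 5 3 4]
Gen 5 (s2^-1): strand 2 crosses under strand 5. Perm now: [1 5 2 3 4]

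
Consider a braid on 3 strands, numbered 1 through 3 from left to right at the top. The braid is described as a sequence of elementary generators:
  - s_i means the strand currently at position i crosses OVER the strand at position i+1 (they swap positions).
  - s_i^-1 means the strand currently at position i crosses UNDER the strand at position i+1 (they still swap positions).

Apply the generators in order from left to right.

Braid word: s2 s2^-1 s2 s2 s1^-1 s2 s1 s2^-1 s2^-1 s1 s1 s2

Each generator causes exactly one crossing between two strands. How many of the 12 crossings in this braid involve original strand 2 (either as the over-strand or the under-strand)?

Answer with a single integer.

Answer: 11

Derivation:
Gen 1: crossing 2x3. Involves strand 2? yes. Count so far: 1
Gen 2: crossing 3x2. Involves strand 2? yes. Count so far: 2
Gen 3: crossing 2x3. Involves strand 2? yes. Count so far: 3
Gen 4: crossing 3x2. Involves strand 2? yes. Count so far: 4
Gen 5: crossing 1x2. Involves strand 2? yes. Count so far: 5
Gen 6: crossing 1x3. Involves strand 2? no. Count so far: 5
Gen 7: crossing 2x3. Involves strand 2? yes. Count so far: 6
Gen 8: crossing 2x1. Involves strand 2? yes. Count so far: 7
Gen 9: crossing 1x2. Involves strand 2? yes. Count so far: 8
Gen 10: crossing 3x2. Involves strand 2? yes. Count so far: 9
Gen 11: crossing 2x3. Involves strand 2? yes. Count so far: 10
Gen 12: crossing 2x1. Involves strand 2? yes. Count so far: 11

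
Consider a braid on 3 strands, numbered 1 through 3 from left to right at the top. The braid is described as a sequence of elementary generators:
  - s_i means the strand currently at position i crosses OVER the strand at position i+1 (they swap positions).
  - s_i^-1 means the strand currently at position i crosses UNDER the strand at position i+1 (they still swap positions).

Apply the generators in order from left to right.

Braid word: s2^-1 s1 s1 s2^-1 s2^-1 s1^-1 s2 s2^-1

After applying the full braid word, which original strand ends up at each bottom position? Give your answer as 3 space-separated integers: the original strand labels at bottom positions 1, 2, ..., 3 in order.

Answer: 3 1 2

Derivation:
Gen 1 (s2^-1): strand 2 crosses under strand 3. Perm now: [1 3 2]
Gen 2 (s1): strand 1 crosses over strand 3. Perm now: [3 1 2]
Gen 3 (s1): strand 3 crosses over strand 1. Perm now: [1 3 2]
Gen 4 (s2^-1): strand 3 crosses under strand 2. Perm now: [1 2 3]
Gen 5 (s2^-1): strand 2 crosses under strand 3. Perm now: [1 3 2]
Gen 6 (s1^-1): strand 1 crosses under strand 3. Perm now: [3 1 2]
Gen 7 (s2): strand 1 crosses over strand 2. Perm now: [3 2 1]
Gen 8 (s2^-1): strand 2 crosses under strand 1. Perm now: [3 1 2]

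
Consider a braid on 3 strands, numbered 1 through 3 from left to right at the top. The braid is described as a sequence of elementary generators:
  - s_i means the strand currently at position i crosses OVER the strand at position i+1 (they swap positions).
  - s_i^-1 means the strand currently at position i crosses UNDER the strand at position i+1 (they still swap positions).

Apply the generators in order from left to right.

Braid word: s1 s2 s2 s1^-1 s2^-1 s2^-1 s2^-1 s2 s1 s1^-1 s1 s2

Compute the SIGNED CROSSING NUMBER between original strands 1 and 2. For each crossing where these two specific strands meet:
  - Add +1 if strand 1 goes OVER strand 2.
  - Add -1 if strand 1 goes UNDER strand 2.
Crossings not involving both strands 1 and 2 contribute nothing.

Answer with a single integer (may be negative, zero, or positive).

Gen 1: 1 over 2. Both 1&2? yes. Contrib: +1. Sum: 1
Gen 2: crossing 1x3. Both 1&2? no. Sum: 1
Gen 3: crossing 3x1. Both 1&2? no. Sum: 1
Gen 4: 2 under 1. Both 1&2? yes. Contrib: +1. Sum: 2
Gen 5: crossing 2x3. Both 1&2? no. Sum: 2
Gen 6: crossing 3x2. Both 1&2? no. Sum: 2
Gen 7: crossing 2x3. Both 1&2? no. Sum: 2
Gen 8: crossing 3x2. Both 1&2? no. Sum: 2
Gen 9: 1 over 2. Both 1&2? yes. Contrib: +1. Sum: 3
Gen 10: 2 under 1. Both 1&2? yes. Contrib: +1. Sum: 4
Gen 11: 1 over 2. Both 1&2? yes. Contrib: +1. Sum: 5
Gen 12: crossing 1x3. Both 1&2? no. Sum: 5

Answer: 5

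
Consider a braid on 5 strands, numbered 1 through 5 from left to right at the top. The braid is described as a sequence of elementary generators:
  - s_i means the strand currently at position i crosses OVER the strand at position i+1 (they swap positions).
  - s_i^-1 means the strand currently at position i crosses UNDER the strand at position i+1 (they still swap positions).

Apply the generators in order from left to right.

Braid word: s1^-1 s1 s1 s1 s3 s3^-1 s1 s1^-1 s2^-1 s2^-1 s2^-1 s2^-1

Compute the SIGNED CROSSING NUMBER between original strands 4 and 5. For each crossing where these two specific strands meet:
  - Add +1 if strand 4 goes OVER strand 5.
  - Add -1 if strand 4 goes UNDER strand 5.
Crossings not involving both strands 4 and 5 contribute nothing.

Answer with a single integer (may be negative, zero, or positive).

Answer: 0

Derivation:
Gen 1: crossing 1x2. Both 4&5? no. Sum: 0
Gen 2: crossing 2x1. Both 4&5? no. Sum: 0
Gen 3: crossing 1x2. Both 4&5? no. Sum: 0
Gen 4: crossing 2x1. Both 4&5? no. Sum: 0
Gen 5: crossing 3x4. Both 4&5? no. Sum: 0
Gen 6: crossing 4x3. Both 4&5? no. Sum: 0
Gen 7: crossing 1x2. Both 4&5? no. Sum: 0
Gen 8: crossing 2x1. Both 4&5? no. Sum: 0
Gen 9: crossing 2x3. Both 4&5? no. Sum: 0
Gen 10: crossing 3x2. Both 4&5? no. Sum: 0
Gen 11: crossing 2x3. Both 4&5? no. Sum: 0
Gen 12: crossing 3x2. Both 4&5? no. Sum: 0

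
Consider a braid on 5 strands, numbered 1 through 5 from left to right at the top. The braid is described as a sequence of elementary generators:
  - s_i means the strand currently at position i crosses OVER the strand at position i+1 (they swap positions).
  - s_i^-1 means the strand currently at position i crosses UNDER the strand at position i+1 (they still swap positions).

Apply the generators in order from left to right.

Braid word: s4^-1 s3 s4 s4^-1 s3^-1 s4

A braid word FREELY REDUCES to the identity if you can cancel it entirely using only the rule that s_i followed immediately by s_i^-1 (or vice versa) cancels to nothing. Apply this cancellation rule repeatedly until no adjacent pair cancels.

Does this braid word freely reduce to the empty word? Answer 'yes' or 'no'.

Answer: yes

Derivation:
Gen 1 (s4^-1): push. Stack: [s4^-1]
Gen 2 (s3): push. Stack: [s4^-1 s3]
Gen 3 (s4): push. Stack: [s4^-1 s3 s4]
Gen 4 (s4^-1): cancels prior s4. Stack: [s4^-1 s3]
Gen 5 (s3^-1): cancels prior s3. Stack: [s4^-1]
Gen 6 (s4): cancels prior s4^-1. Stack: []
Reduced word: (empty)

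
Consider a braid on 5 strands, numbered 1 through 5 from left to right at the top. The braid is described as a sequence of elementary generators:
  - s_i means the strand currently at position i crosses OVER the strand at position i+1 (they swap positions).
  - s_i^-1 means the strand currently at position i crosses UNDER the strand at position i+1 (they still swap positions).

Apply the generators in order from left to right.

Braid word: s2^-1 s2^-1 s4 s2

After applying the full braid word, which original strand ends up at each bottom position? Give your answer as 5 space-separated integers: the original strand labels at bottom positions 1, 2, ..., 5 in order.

Answer: 1 3 2 5 4

Derivation:
Gen 1 (s2^-1): strand 2 crosses under strand 3. Perm now: [1 3 2 4 5]
Gen 2 (s2^-1): strand 3 crosses under strand 2. Perm now: [1 2 3 4 5]
Gen 3 (s4): strand 4 crosses over strand 5. Perm now: [1 2 3 5 4]
Gen 4 (s2): strand 2 crosses over strand 3. Perm now: [1 3 2 5 4]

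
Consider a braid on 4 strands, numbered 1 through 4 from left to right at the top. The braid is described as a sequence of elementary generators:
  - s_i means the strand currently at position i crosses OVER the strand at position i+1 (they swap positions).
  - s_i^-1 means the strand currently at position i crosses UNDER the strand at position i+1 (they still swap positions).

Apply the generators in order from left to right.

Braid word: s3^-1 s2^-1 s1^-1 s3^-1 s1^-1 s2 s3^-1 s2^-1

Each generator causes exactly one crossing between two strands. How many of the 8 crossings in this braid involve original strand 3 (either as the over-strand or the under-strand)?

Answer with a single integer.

Answer: 4

Derivation:
Gen 1: crossing 3x4. Involves strand 3? yes. Count so far: 1
Gen 2: crossing 2x4. Involves strand 3? no. Count so far: 1
Gen 3: crossing 1x4. Involves strand 3? no. Count so far: 1
Gen 4: crossing 2x3. Involves strand 3? yes. Count so far: 2
Gen 5: crossing 4x1. Involves strand 3? no. Count so far: 2
Gen 6: crossing 4x3. Involves strand 3? yes. Count so far: 3
Gen 7: crossing 4x2. Involves strand 3? no. Count so far: 3
Gen 8: crossing 3x2. Involves strand 3? yes. Count so far: 4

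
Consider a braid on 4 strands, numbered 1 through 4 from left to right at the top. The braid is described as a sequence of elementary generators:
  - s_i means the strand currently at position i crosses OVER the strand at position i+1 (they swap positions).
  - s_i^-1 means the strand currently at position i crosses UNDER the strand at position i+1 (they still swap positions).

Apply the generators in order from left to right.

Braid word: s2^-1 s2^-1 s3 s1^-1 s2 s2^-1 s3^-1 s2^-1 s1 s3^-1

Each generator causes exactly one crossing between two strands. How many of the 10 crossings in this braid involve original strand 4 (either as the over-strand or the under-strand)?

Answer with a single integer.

Answer: 5

Derivation:
Gen 1: crossing 2x3. Involves strand 4? no. Count so far: 0
Gen 2: crossing 3x2. Involves strand 4? no. Count so far: 0
Gen 3: crossing 3x4. Involves strand 4? yes. Count so far: 1
Gen 4: crossing 1x2. Involves strand 4? no. Count so far: 1
Gen 5: crossing 1x4. Involves strand 4? yes. Count so far: 2
Gen 6: crossing 4x1. Involves strand 4? yes. Count so far: 3
Gen 7: crossing 4x3. Involves strand 4? yes. Count so far: 4
Gen 8: crossing 1x3. Involves strand 4? no. Count so far: 4
Gen 9: crossing 2x3. Involves strand 4? no. Count so far: 4
Gen 10: crossing 1x4. Involves strand 4? yes. Count so far: 5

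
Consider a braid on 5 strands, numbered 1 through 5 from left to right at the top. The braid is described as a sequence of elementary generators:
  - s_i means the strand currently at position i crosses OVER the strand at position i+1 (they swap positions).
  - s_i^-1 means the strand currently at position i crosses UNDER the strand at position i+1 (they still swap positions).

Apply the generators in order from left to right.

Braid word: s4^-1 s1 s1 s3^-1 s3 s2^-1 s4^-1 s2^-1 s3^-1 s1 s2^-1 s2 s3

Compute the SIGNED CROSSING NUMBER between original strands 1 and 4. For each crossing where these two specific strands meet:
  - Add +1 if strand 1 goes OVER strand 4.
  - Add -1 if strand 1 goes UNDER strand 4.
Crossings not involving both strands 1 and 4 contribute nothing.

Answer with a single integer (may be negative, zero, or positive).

Answer: -2

Derivation:
Gen 1: crossing 4x5. Both 1&4? no. Sum: 0
Gen 2: crossing 1x2. Both 1&4? no. Sum: 0
Gen 3: crossing 2x1. Both 1&4? no. Sum: 0
Gen 4: crossing 3x5. Both 1&4? no. Sum: 0
Gen 5: crossing 5x3. Both 1&4? no. Sum: 0
Gen 6: crossing 2x3. Both 1&4? no. Sum: 0
Gen 7: crossing 5x4. Both 1&4? no. Sum: 0
Gen 8: crossing 3x2. Both 1&4? no. Sum: 0
Gen 9: crossing 3x4. Both 1&4? no. Sum: 0
Gen 10: crossing 1x2. Both 1&4? no. Sum: 0
Gen 11: 1 under 4. Both 1&4? yes. Contrib: -1. Sum: -1
Gen 12: 4 over 1. Both 1&4? yes. Contrib: -1. Sum: -2
Gen 13: crossing 4x3. Both 1&4? no. Sum: -2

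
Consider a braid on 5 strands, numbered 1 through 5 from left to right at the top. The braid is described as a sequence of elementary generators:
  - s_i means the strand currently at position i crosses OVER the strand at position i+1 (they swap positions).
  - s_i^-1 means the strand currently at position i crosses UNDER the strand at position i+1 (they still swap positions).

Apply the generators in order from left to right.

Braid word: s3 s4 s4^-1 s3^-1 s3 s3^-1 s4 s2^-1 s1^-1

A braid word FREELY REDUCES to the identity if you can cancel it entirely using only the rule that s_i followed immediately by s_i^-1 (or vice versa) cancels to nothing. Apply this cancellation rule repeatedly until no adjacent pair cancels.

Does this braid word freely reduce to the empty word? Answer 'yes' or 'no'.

Answer: no

Derivation:
Gen 1 (s3): push. Stack: [s3]
Gen 2 (s4): push. Stack: [s3 s4]
Gen 3 (s4^-1): cancels prior s4. Stack: [s3]
Gen 4 (s3^-1): cancels prior s3. Stack: []
Gen 5 (s3): push. Stack: [s3]
Gen 6 (s3^-1): cancels prior s3. Stack: []
Gen 7 (s4): push. Stack: [s4]
Gen 8 (s2^-1): push. Stack: [s4 s2^-1]
Gen 9 (s1^-1): push. Stack: [s4 s2^-1 s1^-1]
Reduced word: s4 s2^-1 s1^-1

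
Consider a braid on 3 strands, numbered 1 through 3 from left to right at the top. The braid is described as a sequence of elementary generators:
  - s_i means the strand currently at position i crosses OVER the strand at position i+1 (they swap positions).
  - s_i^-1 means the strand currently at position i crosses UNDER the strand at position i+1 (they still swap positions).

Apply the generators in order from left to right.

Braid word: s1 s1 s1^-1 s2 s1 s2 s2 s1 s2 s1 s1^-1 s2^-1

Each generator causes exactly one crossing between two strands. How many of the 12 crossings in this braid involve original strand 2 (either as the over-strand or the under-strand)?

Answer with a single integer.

Answer: 9

Derivation:
Gen 1: crossing 1x2. Involves strand 2? yes. Count so far: 1
Gen 2: crossing 2x1. Involves strand 2? yes. Count so far: 2
Gen 3: crossing 1x2. Involves strand 2? yes. Count so far: 3
Gen 4: crossing 1x3. Involves strand 2? no. Count so far: 3
Gen 5: crossing 2x3. Involves strand 2? yes. Count so far: 4
Gen 6: crossing 2x1. Involves strand 2? yes. Count so far: 5
Gen 7: crossing 1x2. Involves strand 2? yes. Count so far: 6
Gen 8: crossing 3x2. Involves strand 2? yes. Count so far: 7
Gen 9: crossing 3x1. Involves strand 2? no. Count so far: 7
Gen 10: crossing 2x1. Involves strand 2? yes. Count so far: 8
Gen 11: crossing 1x2. Involves strand 2? yes. Count so far: 9
Gen 12: crossing 1x3. Involves strand 2? no. Count so far: 9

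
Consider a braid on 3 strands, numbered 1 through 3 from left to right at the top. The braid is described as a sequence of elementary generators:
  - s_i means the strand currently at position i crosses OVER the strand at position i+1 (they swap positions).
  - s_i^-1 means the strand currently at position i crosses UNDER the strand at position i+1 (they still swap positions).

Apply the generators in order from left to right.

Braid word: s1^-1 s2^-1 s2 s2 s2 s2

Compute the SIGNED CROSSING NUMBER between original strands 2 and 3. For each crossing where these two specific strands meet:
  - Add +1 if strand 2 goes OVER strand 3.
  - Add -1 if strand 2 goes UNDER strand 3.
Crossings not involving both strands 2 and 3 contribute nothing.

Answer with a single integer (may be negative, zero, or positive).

Gen 1: crossing 1x2. Both 2&3? no. Sum: 0
Gen 2: crossing 1x3. Both 2&3? no. Sum: 0
Gen 3: crossing 3x1. Both 2&3? no. Sum: 0
Gen 4: crossing 1x3. Both 2&3? no. Sum: 0
Gen 5: crossing 3x1. Both 2&3? no. Sum: 0
Gen 6: crossing 1x3. Both 2&3? no. Sum: 0

Answer: 0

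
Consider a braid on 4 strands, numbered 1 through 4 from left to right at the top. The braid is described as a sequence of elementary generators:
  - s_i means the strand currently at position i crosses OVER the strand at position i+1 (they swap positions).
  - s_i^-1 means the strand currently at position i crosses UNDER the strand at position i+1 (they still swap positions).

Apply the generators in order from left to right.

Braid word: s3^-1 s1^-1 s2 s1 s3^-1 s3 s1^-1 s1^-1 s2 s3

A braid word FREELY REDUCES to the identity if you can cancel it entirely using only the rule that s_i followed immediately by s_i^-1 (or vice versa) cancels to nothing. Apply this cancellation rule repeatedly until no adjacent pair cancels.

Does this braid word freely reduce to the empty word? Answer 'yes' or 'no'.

Answer: no

Derivation:
Gen 1 (s3^-1): push. Stack: [s3^-1]
Gen 2 (s1^-1): push. Stack: [s3^-1 s1^-1]
Gen 3 (s2): push. Stack: [s3^-1 s1^-1 s2]
Gen 4 (s1): push. Stack: [s3^-1 s1^-1 s2 s1]
Gen 5 (s3^-1): push. Stack: [s3^-1 s1^-1 s2 s1 s3^-1]
Gen 6 (s3): cancels prior s3^-1. Stack: [s3^-1 s1^-1 s2 s1]
Gen 7 (s1^-1): cancels prior s1. Stack: [s3^-1 s1^-1 s2]
Gen 8 (s1^-1): push. Stack: [s3^-1 s1^-1 s2 s1^-1]
Gen 9 (s2): push. Stack: [s3^-1 s1^-1 s2 s1^-1 s2]
Gen 10 (s3): push. Stack: [s3^-1 s1^-1 s2 s1^-1 s2 s3]
Reduced word: s3^-1 s1^-1 s2 s1^-1 s2 s3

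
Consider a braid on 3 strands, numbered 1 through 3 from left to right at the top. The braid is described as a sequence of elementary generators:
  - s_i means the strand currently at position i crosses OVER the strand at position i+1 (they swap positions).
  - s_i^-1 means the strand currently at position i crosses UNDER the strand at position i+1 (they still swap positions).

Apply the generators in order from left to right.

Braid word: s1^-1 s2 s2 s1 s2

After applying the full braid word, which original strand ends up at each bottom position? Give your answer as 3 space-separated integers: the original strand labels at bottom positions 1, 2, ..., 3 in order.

Gen 1 (s1^-1): strand 1 crosses under strand 2. Perm now: [2 1 3]
Gen 2 (s2): strand 1 crosses over strand 3. Perm now: [2 3 1]
Gen 3 (s2): strand 3 crosses over strand 1. Perm now: [2 1 3]
Gen 4 (s1): strand 2 crosses over strand 1. Perm now: [1 2 3]
Gen 5 (s2): strand 2 crosses over strand 3. Perm now: [1 3 2]

Answer: 1 3 2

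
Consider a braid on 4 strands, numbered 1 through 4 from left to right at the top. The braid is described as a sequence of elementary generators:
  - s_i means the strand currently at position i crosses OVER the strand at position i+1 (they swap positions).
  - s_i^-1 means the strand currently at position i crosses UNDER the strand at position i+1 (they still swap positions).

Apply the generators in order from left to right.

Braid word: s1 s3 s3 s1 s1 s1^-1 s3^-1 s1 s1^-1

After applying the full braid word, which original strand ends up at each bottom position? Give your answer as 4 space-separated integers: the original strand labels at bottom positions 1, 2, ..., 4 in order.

Gen 1 (s1): strand 1 crosses over strand 2. Perm now: [2 1 3 4]
Gen 2 (s3): strand 3 crosses over strand 4. Perm now: [2 1 4 3]
Gen 3 (s3): strand 4 crosses over strand 3. Perm now: [2 1 3 4]
Gen 4 (s1): strand 2 crosses over strand 1. Perm now: [1 2 3 4]
Gen 5 (s1): strand 1 crosses over strand 2. Perm now: [2 1 3 4]
Gen 6 (s1^-1): strand 2 crosses under strand 1. Perm now: [1 2 3 4]
Gen 7 (s3^-1): strand 3 crosses under strand 4. Perm now: [1 2 4 3]
Gen 8 (s1): strand 1 crosses over strand 2. Perm now: [2 1 4 3]
Gen 9 (s1^-1): strand 2 crosses under strand 1. Perm now: [1 2 4 3]

Answer: 1 2 4 3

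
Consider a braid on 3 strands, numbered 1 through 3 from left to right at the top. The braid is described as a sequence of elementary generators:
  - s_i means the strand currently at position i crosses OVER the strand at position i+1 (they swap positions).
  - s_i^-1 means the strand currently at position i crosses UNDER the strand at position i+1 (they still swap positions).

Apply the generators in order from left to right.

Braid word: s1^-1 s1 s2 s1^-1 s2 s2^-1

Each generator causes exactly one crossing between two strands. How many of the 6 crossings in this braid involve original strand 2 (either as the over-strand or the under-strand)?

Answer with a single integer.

Gen 1: crossing 1x2. Involves strand 2? yes. Count so far: 1
Gen 2: crossing 2x1. Involves strand 2? yes. Count so far: 2
Gen 3: crossing 2x3. Involves strand 2? yes. Count so far: 3
Gen 4: crossing 1x3. Involves strand 2? no. Count so far: 3
Gen 5: crossing 1x2. Involves strand 2? yes. Count so far: 4
Gen 6: crossing 2x1. Involves strand 2? yes. Count so far: 5

Answer: 5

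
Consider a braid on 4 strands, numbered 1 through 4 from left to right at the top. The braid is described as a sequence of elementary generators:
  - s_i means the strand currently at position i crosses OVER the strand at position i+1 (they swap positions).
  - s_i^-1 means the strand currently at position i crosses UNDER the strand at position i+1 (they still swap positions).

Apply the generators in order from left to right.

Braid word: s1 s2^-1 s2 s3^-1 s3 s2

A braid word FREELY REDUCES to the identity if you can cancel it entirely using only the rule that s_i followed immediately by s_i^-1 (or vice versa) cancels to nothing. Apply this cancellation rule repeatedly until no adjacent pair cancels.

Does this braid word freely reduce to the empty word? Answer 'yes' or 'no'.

Answer: no

Derivation:
Gen 1 (s1): push. Stack: [s1]
Gen 2 (s2^-1): push. Stack: [s1 s2^-1]
Gen 3 (s2): cancels prior s2^-1. Stack: [s1]
Gen 4 (s3^-1): push. Stack: [s1 s3^-1]
Gen 5 (s3): cancels prior s3^-1. Stack: [s1]
Gen 6 (s2): push. Stack: [s1 s2]
Reduced word: s1 s2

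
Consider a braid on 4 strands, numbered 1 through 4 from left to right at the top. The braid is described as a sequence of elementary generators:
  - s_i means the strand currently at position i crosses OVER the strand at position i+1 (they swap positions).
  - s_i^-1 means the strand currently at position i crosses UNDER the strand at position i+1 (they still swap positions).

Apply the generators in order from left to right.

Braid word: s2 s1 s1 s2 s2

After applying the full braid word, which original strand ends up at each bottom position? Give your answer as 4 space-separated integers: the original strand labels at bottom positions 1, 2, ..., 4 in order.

Answer: 1 3 2 4

Derivation:
Gen 1 (s2): strand 2 crosses over strand 3. Perm now: [1 3 2 4]
Gen 2 (s1): strand 1 crosses over strand 3. Perm now: [3 1 2 4]
Gen 3 (s1): strand 3 crosses over strand 1. Perm now: [1 3 2 4]
Gen 4 (s2): strand 3 crosses over strand 2. Perm now: [1 2 3 4]
Gen 5 (s2): strand 2 crosses over strand 3. Perm now: [1 3 2 4]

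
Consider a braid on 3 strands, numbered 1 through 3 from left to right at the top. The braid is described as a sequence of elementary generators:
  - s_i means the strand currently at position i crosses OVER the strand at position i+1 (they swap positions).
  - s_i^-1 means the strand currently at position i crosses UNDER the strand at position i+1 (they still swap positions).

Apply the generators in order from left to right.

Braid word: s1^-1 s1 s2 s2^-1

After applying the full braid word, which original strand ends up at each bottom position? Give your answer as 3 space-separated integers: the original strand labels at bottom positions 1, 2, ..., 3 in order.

Answer: 1 2 3

Derivation:
Gen 1 (s1^-1): strand 1 crosses under strand 2. Perm now: [2 1 3]
Gen 2 (s1): strand 2 crosses over strand 1. Perm now: [1 2 3]
Gen 3 (s2): strand 2 crosses over strand 3. Perm now: [1 3 2]
Gen 4 (s2^-1): strand 3 crosses under strand 2. Perm now: [1 2 3]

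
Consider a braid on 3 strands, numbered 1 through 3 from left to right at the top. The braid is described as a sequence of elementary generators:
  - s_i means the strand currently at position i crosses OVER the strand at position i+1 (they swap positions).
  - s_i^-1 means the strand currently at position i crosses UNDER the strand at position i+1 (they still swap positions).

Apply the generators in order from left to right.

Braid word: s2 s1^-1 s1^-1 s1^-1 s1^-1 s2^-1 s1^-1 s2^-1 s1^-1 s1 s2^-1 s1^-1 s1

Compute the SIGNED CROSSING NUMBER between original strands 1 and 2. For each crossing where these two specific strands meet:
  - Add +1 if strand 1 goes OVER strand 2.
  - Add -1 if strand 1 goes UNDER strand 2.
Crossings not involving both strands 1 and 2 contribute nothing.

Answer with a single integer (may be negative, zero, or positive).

Answer: 1

Derivation:
Gen 1: crossing 2x3. Both 1&2? no. Sum: 0
Gen 2: crossing 1x3. Both 1&2? no. Sum: 0
Gen 3: crossing 3x1. Both 1&2? no. Sum: 0
Gen 4: crossing 1x3. Both 1&2? no. Sum: 0
Gen 5: crossing 3x1. Both 1&2? no. Sum: 0
Gen 6: crossing 3x2. Both 1&2? no. Sum: 0
Gen 7: 1 under 2. Both 1&2? yes. Contrib: -1. Sum: -1
Gen 8: crossing 1x3. Both 1&2? no. Sum: -1
Gen 9: crossing 2x3. Both 1&2? no. Sum: -1
Gen 10: crossing 3x2. Both 1&2? no. Sum: -1
Gen 11: crossing 3x1. Both 1&2? no. Sum: -1
Gen 12: 2 under 1. Both 1&2? yes. Contrib: +1. Sum: 0
Gen 13: 1 over 2. Both 1&2? yes. Contrib: +1. Sum: 1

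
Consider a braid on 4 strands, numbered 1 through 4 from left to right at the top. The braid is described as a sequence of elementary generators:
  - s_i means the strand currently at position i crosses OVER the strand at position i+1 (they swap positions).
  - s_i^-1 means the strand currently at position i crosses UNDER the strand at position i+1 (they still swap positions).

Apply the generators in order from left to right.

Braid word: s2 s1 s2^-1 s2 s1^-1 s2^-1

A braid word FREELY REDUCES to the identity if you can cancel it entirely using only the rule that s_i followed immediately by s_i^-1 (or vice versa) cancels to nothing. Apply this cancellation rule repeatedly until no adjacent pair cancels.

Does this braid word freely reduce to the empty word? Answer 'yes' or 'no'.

Answer: yes

Derivation:
Gen 1 (s2): push. Stack: [s2]
Gen 2 (s1): push. Stack: [s2 s1]
Gen 3 (s2^-1): push. Stack: [s2 s1 s2^-1]
Gen 4 (s2): cancels prior s2^-1. Stack: [s2 s1]
Gen 5 (s1^-1): cancels prior s1. Stack: [s2]
Gen 6 (s2^-1): cancels prior s2. Stack: []
Reduced word: (empty)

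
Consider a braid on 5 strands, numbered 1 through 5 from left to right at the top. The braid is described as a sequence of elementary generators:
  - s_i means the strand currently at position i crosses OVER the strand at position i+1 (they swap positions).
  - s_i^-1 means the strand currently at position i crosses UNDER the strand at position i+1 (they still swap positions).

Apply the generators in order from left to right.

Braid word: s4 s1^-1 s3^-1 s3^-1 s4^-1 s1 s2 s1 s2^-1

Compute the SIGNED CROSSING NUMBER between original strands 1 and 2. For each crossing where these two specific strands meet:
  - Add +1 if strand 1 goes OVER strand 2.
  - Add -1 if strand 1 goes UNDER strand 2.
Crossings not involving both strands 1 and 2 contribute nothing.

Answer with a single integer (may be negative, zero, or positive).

Answer: -3

Derivation:
Gen 1: crossing 4x5. Both 1&2? no. Sum: 0
Gen 2: 1 under 2. Both 1&2? yes. Contrib: -1. Sum: -1
Gen 3: crossing 3x5. Both 1&2? no. Sum: -1
Gen 4: crossing 5x3. Both 1&2? no. Sum: -1
Gen 5: crossing 5x4. Both 1&2? no. Sum: -1
Gen 6: 2 over 1. Both 1&2? yes. Contrib: -1. Sum: -2
Gen 7: crossing 2x3. Both 1&2? no. Sum: -2
Gen 8: crossing 1x3. Both 1&2? no. Sum: -2
Gen 9: 1 under 2. Both 1&2? yes. Contrib: -1. Sum: -3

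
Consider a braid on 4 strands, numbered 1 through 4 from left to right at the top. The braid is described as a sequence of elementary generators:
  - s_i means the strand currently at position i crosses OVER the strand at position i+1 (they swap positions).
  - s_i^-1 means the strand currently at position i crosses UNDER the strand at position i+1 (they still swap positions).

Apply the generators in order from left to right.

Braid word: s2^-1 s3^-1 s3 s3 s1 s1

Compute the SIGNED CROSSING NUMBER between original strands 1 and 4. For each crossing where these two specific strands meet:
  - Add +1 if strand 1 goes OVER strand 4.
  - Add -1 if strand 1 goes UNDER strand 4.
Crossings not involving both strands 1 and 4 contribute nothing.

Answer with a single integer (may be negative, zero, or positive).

Answer: 0

Derivation:
Gen 1: crossing 2x3. Both 1&4? no. Sum: 0
Gen 2: crossing 2x4. Both 1&4? no. Sum: 0
Gen 3: crossing 4x2. Both 1&4? no. Sum: 0
Gen 4: crossing 2x4. Both 1&4? no. Sum: 0
Gen 5: crossing 1x3. Both 1&4? no. Sum: 0
Gen 6: crossing 3x1. Both 1&4? no. Sum: 0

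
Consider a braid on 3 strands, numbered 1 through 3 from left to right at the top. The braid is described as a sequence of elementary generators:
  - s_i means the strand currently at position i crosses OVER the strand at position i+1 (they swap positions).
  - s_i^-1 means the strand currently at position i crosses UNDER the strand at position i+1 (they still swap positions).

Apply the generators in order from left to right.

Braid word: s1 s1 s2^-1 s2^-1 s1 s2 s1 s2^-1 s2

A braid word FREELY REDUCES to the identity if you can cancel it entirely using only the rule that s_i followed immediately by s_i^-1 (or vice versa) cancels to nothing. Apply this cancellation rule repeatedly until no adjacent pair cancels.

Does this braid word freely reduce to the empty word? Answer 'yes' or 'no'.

Answer: no

Derivation:
Gen 1 (s1): push. Stack: [s1]
Gen 2 (s1): push. Stack: [s1 s1]
Gen 3 (s2^-1): push. Stack: [s1 s1 s2^-1]
Gen 4 (s2^-1): push. Stack: [s1 s1 s2^-1 s2^-1]
Gen 5 (s1): push. Stack: [s1 s1 s2^-1 s2^-1 s1]
Gen 6 (s2): push. Stack: [s1 s1 s2^-1 s2^-1 s1 s2]
Gen 7 (s1): push. Stack: [s1 s1 s2^-1 s2^-1 s1 s2 s1]
Gen 8 (s2^-1): push. Stack: [s1 s1 s2^-1 s2^-1 s1 s2 s1 s2^-1]
Gen 9 (s2): cancels prior s2^-1. Stack: [s1 s1 s2^-1 s2^-1 s1 s2 s1]
Reduced word: s1 s1 s2^-1 s2^-1 s1 s2 s1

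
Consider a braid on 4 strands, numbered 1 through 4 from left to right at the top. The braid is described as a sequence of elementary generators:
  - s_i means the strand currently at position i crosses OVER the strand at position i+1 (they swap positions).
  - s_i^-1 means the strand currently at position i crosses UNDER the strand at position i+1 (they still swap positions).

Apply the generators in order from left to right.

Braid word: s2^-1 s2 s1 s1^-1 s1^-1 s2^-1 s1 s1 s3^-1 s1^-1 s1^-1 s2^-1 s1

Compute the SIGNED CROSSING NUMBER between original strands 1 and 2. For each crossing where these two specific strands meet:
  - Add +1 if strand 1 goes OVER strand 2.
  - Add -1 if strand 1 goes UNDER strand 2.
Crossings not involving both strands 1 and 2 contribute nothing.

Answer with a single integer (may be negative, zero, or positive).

Gen 1: crossing 2x3. Both 1&2? no. Sum: 0
Gen 2: crossing 3x2. Both 1&2? no. Sum: 0
Gen 3: 1 over 2. Both 1&2? yes. Contrib: +1. Sum: 1
Gen 4: 2 under 1. Both 1&2? yes. Contrib: +1. Sum: 2
Gen 5: 1 under 2. Both 1&2? yes. Contrib: -1. Sum: 1
Gen 6: crossing 1x3. Both 1&2? no. Sum: 1
Gen 7: crossing 2x3. Both 1&2? no. Sum: 1
Gen 8: crossing 3x2. Both 1&2? no. Sum: 1
Gen 9: crossing 1x4. Both 1&2? no. Sum: 1
Gen 10: crossing 2x3. Both 1&2? no. Sum: 1
Gen 11: crossing 3x2. Both 1&2? no. Sum: 1
Gen 12: crossing 3x4. Both 1&2? no. Sum: 1
Gen 13: crossing 2x4. Both 1&2? no. Sum: 1

Answer: 1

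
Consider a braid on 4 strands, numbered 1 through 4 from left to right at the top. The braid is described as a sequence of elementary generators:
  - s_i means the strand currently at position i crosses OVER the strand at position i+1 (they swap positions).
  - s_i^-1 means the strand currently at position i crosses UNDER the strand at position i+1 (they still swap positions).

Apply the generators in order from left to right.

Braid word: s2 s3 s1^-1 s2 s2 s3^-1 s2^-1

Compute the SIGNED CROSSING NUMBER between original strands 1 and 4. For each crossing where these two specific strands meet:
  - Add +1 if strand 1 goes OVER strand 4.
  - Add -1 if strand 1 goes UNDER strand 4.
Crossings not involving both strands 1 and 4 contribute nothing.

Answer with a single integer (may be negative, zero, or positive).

Answer: 0

Derivation:
Gen 1: crossing 2x3. Both 1&4? no. Sum: 0
Gen 2: crossing 2x4. Both 1&4? no. Sum: 0
Gen 3: crossing 1x3. Both 1&4? no. Sum: 0
Gen 4: 1 over 4. Both 1&4? yes. Contrib: +1. Sum: 1
Gen 5: 4 over 1. Both 1&4? yes. Contrib: -1. Sum: 0
Gen 6: crossing 4x2. Both 1&4? no. Sum: 0
Gen 7: crossing 1x2. Both 1&4? no. Sum: 0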